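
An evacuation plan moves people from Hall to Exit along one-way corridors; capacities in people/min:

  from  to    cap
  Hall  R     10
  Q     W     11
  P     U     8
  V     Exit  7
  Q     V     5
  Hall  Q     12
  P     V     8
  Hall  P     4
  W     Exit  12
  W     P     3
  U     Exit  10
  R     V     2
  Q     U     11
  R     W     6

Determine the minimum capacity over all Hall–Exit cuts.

Augment Hall→P→U→Exit: bottleneck 4, flow now 4.
Augment Hall→Q→U→Exit: bottleneck 6, flow now 10.
Augment Hall→Q→V→Exit: bottleneck 5, flow now 15.
Augment Hall→Q→W→Exit: bottleneck 1, flow now 16.
Augment Hall→R→V→Exit: bottleneck 2, flow now 18.
Augment Hall→R→W→Exit: bottleneck 6, flow now 24.
No augmenting path remains; maximum flow = 24.
By max-flow min-cut, the minimum cut capacity equals the max flow.
In the residual graph, reachable from Hall: {Hall, R}.
Min-cut edges: Hall→P (4), Hall→Q (12), R→V (2), R→W (6); capacity 4 + 12 + 2 + 6 = 24.

24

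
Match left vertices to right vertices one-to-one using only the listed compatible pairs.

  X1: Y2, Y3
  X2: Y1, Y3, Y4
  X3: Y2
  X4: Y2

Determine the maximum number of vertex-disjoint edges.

Unit-capacity flow: source→left, listed edges, right→sink; max matching = max flow.
Augmenting path X1→Y2 (+1); matched 1.
Augmenting path X2→Y1 (+1); matched 2.
Augmenting path X3→Y2→X1→Y3 (+1); matched 3.
No augmenting path remains; maximum matching = 3.
König certificate: {X1, X2, Y2} is a vertex cover of size 3 (every listed pair touches it), so no matching can be larger.

3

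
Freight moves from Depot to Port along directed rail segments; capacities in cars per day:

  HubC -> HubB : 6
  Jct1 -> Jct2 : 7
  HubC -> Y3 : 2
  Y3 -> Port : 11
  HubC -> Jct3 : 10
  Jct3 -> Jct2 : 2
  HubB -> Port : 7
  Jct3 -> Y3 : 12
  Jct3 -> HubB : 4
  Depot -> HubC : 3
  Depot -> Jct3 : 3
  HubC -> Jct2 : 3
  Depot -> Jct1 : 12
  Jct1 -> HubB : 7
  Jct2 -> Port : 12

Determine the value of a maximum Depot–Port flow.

18

Augment Depot→Jct1→Jct2→Port: bottleneck 7, flow now 7.
Augment Depot→Jct1→HubB→Port: bottleneck 5, flow now 12.
Augment Depot→Jct3→Y3→Port: bottleneck 3, flow now 15.
Augment Depot→HubC→Y3→Port: bottleneck 2, flow now 17.
Augment Depot→HubC→Jct2→Port: bottleneck 1, flow now 18.
No augmenting path remains; maximum flow = 18.
In the residual graph, reachable from Depot: {Depot}.
Min-cut edges: Depot→Jct1 (12), Depot→Jct3 (3), Depot→HubC (3); capacity 12 + 3 + 3 = 18.
This cut is saturated, so no flow can exceed 18.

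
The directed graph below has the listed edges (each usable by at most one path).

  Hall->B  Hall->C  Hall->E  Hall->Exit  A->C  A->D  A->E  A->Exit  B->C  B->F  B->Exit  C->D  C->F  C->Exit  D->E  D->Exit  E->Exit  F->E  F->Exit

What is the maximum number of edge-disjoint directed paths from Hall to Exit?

Assign every edge capacity 1; by Menger, the answer equals the max flow.
Path Hall→Exit (+1); total 1.
Path Hall→B→Exit (+1); total 2.
Path Hall→C→Exit (+1); total 3.
Path Hall→E→Exit (+1); total 4.
No residual Hall→Exit path; max flow = 4.
Certifying cut of size 4: {Hall→B, Hall→C, Hall→E, Hall→Exit}.

4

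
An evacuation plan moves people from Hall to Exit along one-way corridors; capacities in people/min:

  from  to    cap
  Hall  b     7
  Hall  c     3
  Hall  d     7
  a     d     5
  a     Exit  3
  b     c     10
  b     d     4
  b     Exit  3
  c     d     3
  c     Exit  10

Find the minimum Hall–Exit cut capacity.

Augment Hall→b→Exit: bottleneck 3, flow now 3.
Augment Hall→c→Exit: bottleneck 3, flow now 6.
Augment Hall→b→c→Exit: bottleneck 4, flow now 10.
No augmenting path remains; maximum flow = 10.
By max-flow min-cut, the minimum cut capacity equals the max flow.
In the residual graph, reachable from Hall: {Hall, d}.
Min-cut edges: Hall→b (7), Hall→c (3); capacity 7 + 3 = 10.

10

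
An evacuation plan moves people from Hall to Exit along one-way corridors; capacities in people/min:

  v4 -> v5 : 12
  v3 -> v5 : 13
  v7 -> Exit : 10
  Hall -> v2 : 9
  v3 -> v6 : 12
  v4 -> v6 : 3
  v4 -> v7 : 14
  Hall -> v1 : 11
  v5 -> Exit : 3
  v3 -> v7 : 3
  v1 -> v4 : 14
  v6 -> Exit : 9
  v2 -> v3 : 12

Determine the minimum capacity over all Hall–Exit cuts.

20

Augment Hall→v1→v4→v5→Exit: bottleneck 3, flow now 3.
Augment Hall→v1→v4→v6→Exit: bottleneck 3, flow now 6.
Augment Hall→v1→v4→v7→Exit: bottleneck 5, flow now 11.
Augment Hall→v2→v3→v6→Exit: bottleneck 6, flow now 17.
Augment Hall→v2→v3→v7→Exit: bottleneck 3, flow now 20.
No augmenting path remains; maximum flow = 20.
By max-flow min-cut, the minimum cut capacity equals the max flow.
In the residual graph, reachable from Hall: {Hall}.
Min-cut edges: Hall→v1 (11), Hall→v2 (9); capacity 11 + 9 = 20.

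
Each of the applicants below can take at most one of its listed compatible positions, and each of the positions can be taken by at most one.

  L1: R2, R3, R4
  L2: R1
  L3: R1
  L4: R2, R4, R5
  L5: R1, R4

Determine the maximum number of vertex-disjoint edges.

Unit-capacity flow: source→left, listed edges, right→sink; max matching = max flow.
Augmenting path L1→R2 (+1); matched 1.
Augmenting path L2→R1 (+1); matched 2.
Augmenting path L4→R4 (+1); matched 3.
Augmenting path L5→R4→L4→R5 (+1); matched 4.
No augmenting path remains; maximum matching = 4.
König certificate: {L1, L4, L5, R1} is a vertex cover of size 4 (every listed pair touches it), so no matching can be larger.

4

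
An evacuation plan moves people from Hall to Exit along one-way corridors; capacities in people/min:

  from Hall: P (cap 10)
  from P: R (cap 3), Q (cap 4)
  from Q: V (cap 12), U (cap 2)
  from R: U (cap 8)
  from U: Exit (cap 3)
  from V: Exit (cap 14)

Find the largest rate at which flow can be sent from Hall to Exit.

Augment Hall→P→Q→U→Exit: bottleneck 2, flow now 2.
Augment Hall→P→Q→V→Exit: bottleneck 2, flow now 4.
Augment Hall→P→R→U→Exit: bottleneck 1, flow now 5.
Augment Hall→P→R→U→Q→V→Exit: bottleneck 2, flow now 7. (uses reverse residual edge)
No augmenting path remains; maximum flow = 7.
In the residual graph, reachable from Hall: {Hall, P}.
Min-cut edges: P→Q (4), P→R (3); capacity 4 + 3 = 7.
This cut is saturated, so no flow can exceed 7.

7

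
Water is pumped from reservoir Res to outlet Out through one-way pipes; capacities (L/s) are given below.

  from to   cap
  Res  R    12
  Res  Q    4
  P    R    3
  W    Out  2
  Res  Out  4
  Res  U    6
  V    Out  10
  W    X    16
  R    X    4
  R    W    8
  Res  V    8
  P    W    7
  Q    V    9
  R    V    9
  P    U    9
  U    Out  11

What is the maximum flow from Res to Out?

Augment Res→Out: bottleneck 4, flow now 4.
Augment Res→U→Out: bottleneck 6, flow now 10.
Augment Res→V→Out: bottleneck 8, flow now 18.
Augment Res→Q→V→Out: bottleneck 2, flow now 20.
Augment Res→R→W→Out: bottleneck 2, flow now 22.
No augmenting path remains; maximum flow = 22.
In the residual graph, reachable from Res: {Res, Q, R, V, W, X}.
Min-cut edges: Res→U (6), Res→Out (4), V→Out (10), W→Out (2); capacity 6 + 4 + 10 + 2 = 22.
This cut is saturated, so no flow can exceed 22.

22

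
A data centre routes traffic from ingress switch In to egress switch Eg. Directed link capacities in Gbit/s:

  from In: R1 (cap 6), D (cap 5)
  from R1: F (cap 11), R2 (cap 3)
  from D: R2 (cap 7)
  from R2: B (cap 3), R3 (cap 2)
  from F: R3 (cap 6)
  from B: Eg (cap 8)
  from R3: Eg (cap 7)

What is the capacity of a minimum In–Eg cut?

Augment In→R1→R2→B→Eg: bottleneck 3, flow now 3.
Augment In→R1→F→R3→Eg: bottleneck 3, flow now 6.
Augment In→D→R2→R3→Eg: bottleneck 2, flow now 8.
Augment In→D→R2→R1→F→R3→Eg: bottleneck 2, flow now 10. (uses reverse residual edge)
No augmenting path remains; maximum flow = 10.
By max-flow min-cut, the minimum cut capacity equals the max flow.
In the residual graph, reachable from In: {In, R1, D, R2, F, R3}.
Min-cut edges: R2→B (3), R3→Eg (7); capacity 3 + 7 = 10.

10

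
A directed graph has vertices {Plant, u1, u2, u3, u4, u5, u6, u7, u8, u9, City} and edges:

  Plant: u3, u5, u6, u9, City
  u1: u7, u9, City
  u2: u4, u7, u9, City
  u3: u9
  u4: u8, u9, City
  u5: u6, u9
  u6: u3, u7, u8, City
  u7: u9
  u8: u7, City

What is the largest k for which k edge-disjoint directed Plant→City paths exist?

3

Assign every edge capacity 1; by Menger, the answer equals the max flow.
Path Plant→City (+1); total 1.
Path Plant→u6→City (+1); total 2.
Path Plant→u5→u6→u8→City (+1); total 3.
No residual Plant→City path; max flow = 3.
Certifying cut of size 3: {Plant→City, Plant→u5, Plant→u6}.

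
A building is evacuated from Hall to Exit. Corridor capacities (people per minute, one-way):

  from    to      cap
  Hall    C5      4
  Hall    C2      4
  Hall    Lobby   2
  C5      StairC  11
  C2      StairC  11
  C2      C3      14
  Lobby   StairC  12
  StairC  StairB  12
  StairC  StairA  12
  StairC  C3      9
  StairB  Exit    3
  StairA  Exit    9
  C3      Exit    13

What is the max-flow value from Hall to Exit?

10

Augment Hall→C2→C3→Exit: bottleneck 4, flow now 4.
Augment Hall→C5→StairC→StairB→Exit: bottleneck 3, flow now 7.
Augment Hall→C5→StairC→StairA→Exit: bottleneck 1, flow now 8.
Augment Hall→Lobby→StairC→StairA→Exit: bottleneck 2, flow now 10.
No augmenting path remains; maximum flow = 10.
In the residual graph, reachable from Hall: {Hall}.
Min-cut edges: Hall→C5 (4), Hall→C2 (4), Hall→Lobby (2); capacity 4 + 4 + 2 = 10.
This cut is saturated, so no flow can exceed 10.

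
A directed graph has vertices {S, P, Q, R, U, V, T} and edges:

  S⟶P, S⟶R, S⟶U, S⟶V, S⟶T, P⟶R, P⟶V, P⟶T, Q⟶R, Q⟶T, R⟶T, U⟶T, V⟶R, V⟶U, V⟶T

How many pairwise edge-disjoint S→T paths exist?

Assign every edge capacity 1; by Menger, the answer equals the max flow.
Path S→T (+1); total 1.
Path S→P→T (+1); total 2.
Path S→R→T (+1); total 3.
Path S→U→T (+1); total 4.
Path S→V→T (+1); total 5.
No residual S→T path; max flow = 5.
Certifying cut of size 5: {S→P, S→R, S→T, S→U, S→V}.

5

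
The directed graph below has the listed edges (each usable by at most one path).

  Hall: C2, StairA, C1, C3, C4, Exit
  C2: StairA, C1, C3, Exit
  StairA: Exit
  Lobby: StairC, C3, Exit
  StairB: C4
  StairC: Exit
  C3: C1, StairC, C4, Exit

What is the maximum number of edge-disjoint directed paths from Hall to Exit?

Assign every edge capacity 1; by Menger, the answer equals the max flow.
Path Hall→Exit (+1); total 1.
Path Hall→C2→Exit (+1); total 2.
Path Hall→StairA→Exit (+1); total 3.
Path Hall→C3→Exit (+1); total 4.
No residual Hall→Exit path; max flow = 4.
Certifying cut of size 4: {Hall→C2, Hall→C3, Hall→Exit, Hall→StairA}.

4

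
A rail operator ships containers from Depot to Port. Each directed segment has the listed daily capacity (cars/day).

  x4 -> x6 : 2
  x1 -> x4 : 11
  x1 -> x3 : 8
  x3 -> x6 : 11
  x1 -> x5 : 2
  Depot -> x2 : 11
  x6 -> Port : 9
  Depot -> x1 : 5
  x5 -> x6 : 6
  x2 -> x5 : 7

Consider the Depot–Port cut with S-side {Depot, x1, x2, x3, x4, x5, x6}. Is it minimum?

Yes — it is a minimum cut (capacity 9).

Given cut capacity: 9 = 9.
Augment Depot→x1→x3→x6→Port: bottleneck 5, flow now 5.
Augment Depot→x2→x5→x6→Port: bottleneck 4, flow now 9.
No augmenting path remains; maximum flow = 9.
Cut capacity 9 equals the max flow, so it is a minimum cut.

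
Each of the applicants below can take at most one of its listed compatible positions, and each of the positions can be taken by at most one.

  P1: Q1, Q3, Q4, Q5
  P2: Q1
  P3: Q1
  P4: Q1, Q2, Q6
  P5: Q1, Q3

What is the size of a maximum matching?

4

Unit-capacity flow: source→left, listed edges, right→sink; max matching = max flow.
Augmenting path P1→Q1 (+1); matched 1.
Augmenting path P4→Q2 (+1); matched 2.
Augmenting path P5→Q3 (+1); matched 3.
Augmenting path P2→Q1→P1→Q4 (+1); matched 4.
No augmenting path remains; maximum matching = 4.
König certificate: {P1, P4, P5, Q1} is a vertex cover of size 4 (every listed pair touches it), so no matching can be larger.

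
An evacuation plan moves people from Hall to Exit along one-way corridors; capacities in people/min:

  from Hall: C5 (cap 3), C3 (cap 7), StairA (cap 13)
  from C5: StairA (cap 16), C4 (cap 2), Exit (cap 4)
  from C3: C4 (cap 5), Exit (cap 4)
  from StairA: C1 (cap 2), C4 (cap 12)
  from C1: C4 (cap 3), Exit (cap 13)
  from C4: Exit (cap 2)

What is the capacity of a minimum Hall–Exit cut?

11

Augment Hall→C5→Exit: bottleneck 3, flow now 3.
Augment Hall→C3→Exit: bottleneck 4, flow now 7.
Augment Hall→C3→C4→Exit: bottleneck 2, flow now 9.
Augment Hall→StairA→C1→Exit: bottleneck 2, flow now 11.
No augmenting path remains; maximum flow = 11.
By max-flow min-cut, the minimum cut capacity equals the max flow.
In the residual graph, reachable from Hall: {Hall, C3, StairA, C4}.
Min-cut edges: Hall→C5 (3), C3→Exit (4), StairA→C1 (2), C4→Exit (2); capacity 3 + 4 + 2 + 2 = 11.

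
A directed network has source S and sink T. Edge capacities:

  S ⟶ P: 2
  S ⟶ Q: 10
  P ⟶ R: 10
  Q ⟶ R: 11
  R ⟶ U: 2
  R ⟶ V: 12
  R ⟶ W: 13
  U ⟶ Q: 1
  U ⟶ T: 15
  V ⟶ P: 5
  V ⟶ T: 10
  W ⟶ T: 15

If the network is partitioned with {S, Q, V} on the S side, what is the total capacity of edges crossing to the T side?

Edges leaving {S, Q, V}: S→P (2), Q→R (11), V→P (5), V→T (10).
Cut capacity = 2 + 11 + 5 + 10 = 28.

28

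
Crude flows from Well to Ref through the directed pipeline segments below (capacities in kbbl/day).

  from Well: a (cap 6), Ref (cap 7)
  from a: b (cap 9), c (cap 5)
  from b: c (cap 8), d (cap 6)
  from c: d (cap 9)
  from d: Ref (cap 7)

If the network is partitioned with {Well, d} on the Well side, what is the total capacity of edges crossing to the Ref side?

Edges leaving {Well, d}: Well→a (6), Well→Ref (7), d→Ref (7).
Cut capacity = 6 + 7 + 7 = 20.

20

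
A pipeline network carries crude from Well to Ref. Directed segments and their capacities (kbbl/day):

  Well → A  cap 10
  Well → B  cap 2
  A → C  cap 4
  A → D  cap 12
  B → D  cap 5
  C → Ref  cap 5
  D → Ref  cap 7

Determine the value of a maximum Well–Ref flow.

11

Augment Well→A→C→Ref: bottleneck 4, flow now 4.
Augment Well→A→D→Ref: bottleneck 6, flow now 10.
Augment Well→B→D→Ref: bottleneck 1, flow now 11.
No augmenting path remains; maximum flow = 11.
In the residual graph, reachable from Well: {Well, A, B, D}.
Min-cut edges: A→C (4), D→Ref (7); capacity 4 + 7 = 11.
This cut is saturated, so no flow can exceed 11.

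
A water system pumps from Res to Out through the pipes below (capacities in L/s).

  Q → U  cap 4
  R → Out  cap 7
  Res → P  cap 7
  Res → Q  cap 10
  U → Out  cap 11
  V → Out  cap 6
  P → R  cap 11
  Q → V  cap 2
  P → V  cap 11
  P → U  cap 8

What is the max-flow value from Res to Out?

Augment Res→P→R→Out: bottleneck 7, flow now 7.
Augment Res→Q→U→Out: bottleneck 4, flow now 11.
Augment Res→Q→V→Out: bottleneck 2, flow now 13.
No augmenting path remains; maximum flow = 13.
In the residual graph, reachable from Res: {Res, Q}.
Min-cut edges: Res→P (7), Q→U (4), Q→V (2); capacity 7 + 4 + 2 = 13.
This cut is saturated, so no flow can exceed 13.

13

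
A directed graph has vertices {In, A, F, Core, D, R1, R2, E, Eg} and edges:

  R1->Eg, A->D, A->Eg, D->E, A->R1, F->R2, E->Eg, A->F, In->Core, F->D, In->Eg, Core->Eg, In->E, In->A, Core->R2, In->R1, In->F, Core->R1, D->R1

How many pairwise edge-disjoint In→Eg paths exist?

Assign every edge capacity 1; by Menger, the answer equals the max flow.
Path In→Eg (+1); total 1.
Path In→A→Eg (+1); total 2.
Path In→Core→Eg (+1); total 3.
Path In→R1→Eg (+1); total 4.
Path In→E→Eg (+1); total 5.
No residual In→Eg path; max flow = 5.
Certifying cut of size 5: {E→Eg, In→A, In→Core, In→Eg, R1→Eg}.

5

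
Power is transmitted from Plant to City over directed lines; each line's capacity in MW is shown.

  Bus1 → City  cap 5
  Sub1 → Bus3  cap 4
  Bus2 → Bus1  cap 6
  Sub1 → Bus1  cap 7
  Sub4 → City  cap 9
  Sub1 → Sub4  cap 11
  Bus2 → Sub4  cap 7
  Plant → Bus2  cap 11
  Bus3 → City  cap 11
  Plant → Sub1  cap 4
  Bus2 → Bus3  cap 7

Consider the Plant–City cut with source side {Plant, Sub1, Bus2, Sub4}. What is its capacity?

Edges leaving {Plant, Sub1, Bus2, Sub4}: Sub1→Bus1 (7), Sub1→Bus3 (4), Bus2→Bus1 (6), Bus2→Bus3 (7), Sub4→City (9).
Cut capacity = 7 + 4 + 6 + 7 + 9 = 33.

33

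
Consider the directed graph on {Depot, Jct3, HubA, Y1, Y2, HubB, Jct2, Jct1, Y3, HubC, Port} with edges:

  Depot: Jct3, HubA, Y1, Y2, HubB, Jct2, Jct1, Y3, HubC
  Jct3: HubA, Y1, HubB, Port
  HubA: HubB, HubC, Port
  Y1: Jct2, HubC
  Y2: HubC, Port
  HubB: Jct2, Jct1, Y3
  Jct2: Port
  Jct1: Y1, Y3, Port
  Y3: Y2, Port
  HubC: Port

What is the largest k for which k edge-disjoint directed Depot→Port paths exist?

Assign every edge capacity 1; by Menger, the answer equals the max flow.
Path Depot→Jct3→Port (+1); total 1.
Path Depot→HubA→Port (+1); total 2.
Path Depot→Y2→Port (+1); total 3.
Path Depot→Jct2→Port (+1); total 4.
Path Depot→Jct1→Port (+1); total 5.
Path Depot→Y3→Port (+1); total 6.
Path Depot→HubC→Port (+1); total 7.
No residual Depot→Port path; max flow = 7.
Certifying cut of size 7: {Depot→HubA, Depot→Jct3, HubC→Port, Jct1→Port, Jct2→Port, Y2→Port, Y3→Port}.

7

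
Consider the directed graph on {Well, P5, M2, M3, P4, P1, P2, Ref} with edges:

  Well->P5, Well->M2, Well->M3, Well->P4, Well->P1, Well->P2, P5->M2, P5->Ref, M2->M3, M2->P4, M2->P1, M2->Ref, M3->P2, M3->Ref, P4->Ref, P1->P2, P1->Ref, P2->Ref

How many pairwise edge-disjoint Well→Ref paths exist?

Assign every edge capacity 1; by Menger, the answer equals the max flow.
Path Well→P5→Ref (+1); total 1.
Path Well→M2→Ref (+1); total 2.
Path Well→M3→Ref (+1); total 3.
Path Well→P4→Ref (+1); total 4.
Path Well→P1→Ref (+1); total 5.
Path Well→P2→Ref (+1); total 6.
No residual Well→Ref path; max flow = 6.
Certifying cut of size 6: {Well→M2, Well→M3, Well→P1, Well→P2, Well→P4, Well→P5}.

6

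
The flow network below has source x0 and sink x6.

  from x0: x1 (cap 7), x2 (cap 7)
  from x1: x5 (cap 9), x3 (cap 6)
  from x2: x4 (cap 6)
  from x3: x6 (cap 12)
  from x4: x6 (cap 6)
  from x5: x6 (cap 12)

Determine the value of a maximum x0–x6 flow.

Augment x0→x1→x3→x6: bottleneck 6, flow now 6.
Augment x0→x1→x5→x6: bottleneck 1, flow now 7.
Augment x0→x2→x4→x6: bottleneck 6, flow now 13.
No augmenting path remains; maximum flow = 13.
In the residual graph, reachable from x0: {x0, x2}.
Min-cut edges: x0→x1 (7), x2→x4 (6); capacity 7 + 6 = 13.
This cut is saturated, so no flow can exceed 13.

13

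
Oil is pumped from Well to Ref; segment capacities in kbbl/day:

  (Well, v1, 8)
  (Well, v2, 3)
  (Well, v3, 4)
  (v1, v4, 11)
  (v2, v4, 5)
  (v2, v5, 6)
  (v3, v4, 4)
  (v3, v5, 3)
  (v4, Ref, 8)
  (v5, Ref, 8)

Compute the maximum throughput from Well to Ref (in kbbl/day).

Augment Well→v1→v4→Ref: bottleneck 8, flow now 8.
Augment Well→v2→v5→Ref: bottleneck 3, flow now 11.
Augment Well→v3→v5→Ref: bottleneck 3, flow now 14.
No augmenting path remains; maximum flow = 14.
In the residual graph, reachable from Well: {Well, v1, v3, v4}.
Min-cut edges: Well→v2 (3), v3→v5 (3), v4→Ref (8); capacity 3 + 3 + 8 = 14.
This cut is saturated, so no flow can exceed 14.

14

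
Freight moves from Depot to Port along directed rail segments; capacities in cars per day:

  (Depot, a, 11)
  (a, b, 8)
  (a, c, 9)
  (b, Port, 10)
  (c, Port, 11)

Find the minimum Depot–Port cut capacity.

11

Augment Depot→a→b→Port: bottleneck 8, flow now 8.
Augment Depot→a→c→Port: bottleneck 3, flow now 11.
No augmenting path remains; maximum flow = 11.
By max-flow min-cut, the minimum cut capacity equals the max flow.
In the residual graph, reachable from Depot: {Depot}.
Min-cut edges: Depot→a (11); capacity 11 = 11.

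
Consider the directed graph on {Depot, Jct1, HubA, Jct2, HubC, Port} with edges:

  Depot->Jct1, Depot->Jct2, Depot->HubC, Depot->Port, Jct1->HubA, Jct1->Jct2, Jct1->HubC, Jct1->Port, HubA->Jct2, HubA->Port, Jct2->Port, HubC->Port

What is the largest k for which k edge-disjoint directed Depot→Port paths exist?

Assign every edge capacity 1; by Menger, the answer equals the max flow.
Path Depot→Port (+1); total 1.
Path Depot→Jct1→Port (+1); total 2.
Path Depot→Jct2→Port (+1); total 3.
Path Depot→HubC→Port (+1); total 4.
No residual Depot→Port path; max flow = 4.
Certifying cut of size 4: {Depot→HubC, Depot→Jct1, Depot→Jct2, Depot→Port}.

4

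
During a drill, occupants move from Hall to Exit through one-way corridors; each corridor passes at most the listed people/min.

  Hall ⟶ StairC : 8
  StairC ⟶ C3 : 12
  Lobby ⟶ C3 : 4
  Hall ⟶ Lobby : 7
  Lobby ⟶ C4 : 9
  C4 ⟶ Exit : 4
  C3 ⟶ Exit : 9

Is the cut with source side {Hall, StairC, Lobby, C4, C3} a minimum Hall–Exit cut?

Given cut capacity: 4 + 9 = 13.
Augment Hall→StairC→C3→Exit: bottleneck 8, flow now 8.
Augment Hall→Lobby→C4→Exit: bottleneck 4, flow now 12.
Augment Hall→Lobby→C3→Exit: bottleneck 1, flow now 13.
No augmenting path remains; maximum flow = 13.
Cut capacity 13 equals the max flow, so it is a minimum cut.

Yes — it is a minimum cut (capacity 13).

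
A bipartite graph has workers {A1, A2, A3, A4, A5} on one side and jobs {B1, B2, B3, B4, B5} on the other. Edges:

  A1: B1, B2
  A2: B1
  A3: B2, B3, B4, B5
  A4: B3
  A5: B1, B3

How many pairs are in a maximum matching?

4

Unit-capacity flow: source→left, listed edges, right→sink; max matching = max flow.
Augmenting path A1→B1 (+1); matched 1.
Augmenting path A3→B2 (+1); matched 2.
Augmenting path A4→B3 (+1); matched 3.
Augmenting path A2→B1→A1→B2→A3→B4 (+1); matched 4.
No augmenting path remains; maximum matching = 4.
König certificate: {A1, A3, B1, B3} is a vertex cover of size 4 (every listed pair touches it), so no matching can be larger.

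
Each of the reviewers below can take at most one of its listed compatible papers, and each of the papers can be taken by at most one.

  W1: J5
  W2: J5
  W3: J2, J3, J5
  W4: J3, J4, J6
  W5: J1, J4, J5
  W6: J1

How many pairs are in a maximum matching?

5

Unit-capacity flow: source→left, listed edges, right→sink; max matching = max flow.
Augmenting path W1→J5 (+1); matched 1.
Augmenting path W3→J2 (+1); matched 2.
Augmenting path W4→J3 (+1); matched 3.
Augmenting path W5→J1 (+1); matched 4.
Augmenting path W6→J1→W5→J4 (+1); matched 5.
No augmenting path remains; maximum matching = 5.
König certificate: {W3, W4, W5, W6, J5} is a vertex cover of size 5 (every listed pair touches it), so no matching can be larger.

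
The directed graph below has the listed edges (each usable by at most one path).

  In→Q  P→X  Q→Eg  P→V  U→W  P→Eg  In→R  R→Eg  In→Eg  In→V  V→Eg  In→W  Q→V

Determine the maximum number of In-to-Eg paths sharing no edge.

4

Assign every edge capacity 1; by Menger, the answer equals the max flow.
Path In→Eg (+1); total 1.
Path In→Q→Eg (+1); total 2.
Path In→R→Eg (+1); total 3.
Path In→V→Eg (+1); total 4.
No residual In→Eg path; max flow = 4.
Certifying cut of size 4: {In→Eg, In→Q, In→R, In→V}.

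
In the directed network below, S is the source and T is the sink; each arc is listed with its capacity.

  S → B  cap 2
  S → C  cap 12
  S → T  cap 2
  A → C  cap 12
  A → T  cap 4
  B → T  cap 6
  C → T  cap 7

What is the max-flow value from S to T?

11

Augment S→T: bottleneck 2, flow now 2.
Augment S→B→T: bottleneck 2, flow now 4.
Augment S→C→T: bottleneck 7, flow now 11.
No augmenting path remains; maximum flow = 11.
In the residual graph, reachable from S: {S, C}.
Min-cut edges: S→B (2), S→T (2), C→T (7); capacity 2 + 2 + 7 = 11.
This cut is saturated, so no flow can exceed 11.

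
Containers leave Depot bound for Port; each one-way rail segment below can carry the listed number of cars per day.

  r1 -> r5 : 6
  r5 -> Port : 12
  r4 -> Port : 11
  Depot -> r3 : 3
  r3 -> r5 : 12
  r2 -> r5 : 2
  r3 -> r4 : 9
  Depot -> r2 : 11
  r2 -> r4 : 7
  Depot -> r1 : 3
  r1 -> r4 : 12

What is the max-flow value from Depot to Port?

15

Augment Depot→r1→r4→Port: bottleneck 3, flow now 3.
Augment Depot→r2→r4→Port: bottleneck 7, flow now 10.
Augment Depot→r2→r5→Port: bottleneck 2, flow now 12.
Augment Depot→r3→r4→Port: bottleneck 1, flow now 13.
Augment Depot→r3→r5→Port: bottleneck 2, flow now 15.
No augmenting path remains; maximum flow = 15.
In the residual graph, reachable from Depot: {Depot, r2}.
Min-cut edges: Depot→r1 (3), Depot→r3 (3), r2→r4 (7), r2→r5 (2); capacity 3 + 3 + 7 + 2 = 15.
This cut is saturated, so no flow can exceed 15.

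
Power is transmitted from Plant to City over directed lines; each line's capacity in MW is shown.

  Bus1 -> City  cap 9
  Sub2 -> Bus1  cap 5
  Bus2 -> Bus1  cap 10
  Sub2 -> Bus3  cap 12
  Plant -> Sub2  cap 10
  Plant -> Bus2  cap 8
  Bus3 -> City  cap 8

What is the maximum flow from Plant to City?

17

Augment Plant→Sub2→Bus3→City: bottleneck 8, flow now 8.
Augment Plant→Sub2→Bus1→City: bottleneck 2, flow now 10.
Augment Plant→Bus2→Bus1→City: bottleneck 7, flow now 17.
No augmenting path remains; maximum flow = 17.
In the residual graph, reachable from Plant: {Plant, Sub2, Bus2, Bus3, Bus1}.
Min-cut edges: Bus3→City (8), Bus1→City (9); capacity 8 + 9 = 17.
This cut is saturated, so no flow can exceed 17.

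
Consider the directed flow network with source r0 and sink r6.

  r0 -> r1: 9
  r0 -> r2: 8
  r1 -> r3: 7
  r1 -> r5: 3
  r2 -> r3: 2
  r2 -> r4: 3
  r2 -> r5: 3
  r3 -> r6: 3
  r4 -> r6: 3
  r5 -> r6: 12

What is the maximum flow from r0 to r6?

12

Augment r0→r1→r3→r6: bottleneck 3, flow now 3.
Augment r0→r1→r5→r6: bottleneck 3, flow now 6.
Augment r0→r2→r4→r6: bottleneck 3, flow now 9.
Augment r0→r2→r5→r6: bottleneck 3, flow now 12.
No augmenting path remains; maximum flow = 12.
In the residual graph, reachable from r0: {r0, r1, r2, r3}.
Min-cut edges: r1→r5 (3), r2→r4 (3), r2→r5 (3), r3→r6 (3); capacity 3 + 3 + 3 + 3 = 12.
This cut is saturated, so no flow can exceed 12.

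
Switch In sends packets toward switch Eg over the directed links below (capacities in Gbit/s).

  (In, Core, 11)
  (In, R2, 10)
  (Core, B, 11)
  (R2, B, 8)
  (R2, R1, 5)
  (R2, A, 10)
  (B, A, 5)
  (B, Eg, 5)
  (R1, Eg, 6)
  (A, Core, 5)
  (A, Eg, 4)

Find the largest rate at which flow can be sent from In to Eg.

14

Augment In→Core→B→Eg: bottleneck 5, flow now 5.
Augment In→R2→R1→Eg: bottleneck 5, flow now 10.
Augment In→R2→A→Eg: bottleneck 4, flow now 14.
No augmenting path remains; maximum flow = 14.
In the residual graph, reachable from In: {In, Core, R2, B, A}.
Min-cut edges: R2→R1 (5), B→Eg (5), A→Eg (4); capacity 5 + 5 + 4 = 14.
This cut is saturated, so no flow can exceed 14.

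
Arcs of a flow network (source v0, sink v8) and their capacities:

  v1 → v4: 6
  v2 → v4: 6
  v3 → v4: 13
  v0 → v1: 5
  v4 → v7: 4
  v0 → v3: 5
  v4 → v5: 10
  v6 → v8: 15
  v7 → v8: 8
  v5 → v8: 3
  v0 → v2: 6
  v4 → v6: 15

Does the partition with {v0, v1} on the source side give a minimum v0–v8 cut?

No — its capacity is 17, but the minimum cut has capacity 16.

Given cut capacity: 6 + 5 + 6 = 17.
Augment v0→v1→v4→v5→v8: bottleneck 3, flow now 3.
Augment v0→v1→v4→v6→v8: bottleneck 2, flow now 5.
Augment v0→v2→v4→v6→v8: bottleneck 6, flow now 11.
Augment v0→v3→v4→v6→v8: bottleneck 5, flow now 16.
No augmenting path remains; maximum flow = 16.
In the residual graph, reachable from v0: {v0}.
Min-cut edges: v0→v1 (5), v0→v2 (6), v0→v3 (5); capacity 5 + 6 + 5 = 16.
Cut capacity 17 exceeds the max flow 16, so it is not minimum.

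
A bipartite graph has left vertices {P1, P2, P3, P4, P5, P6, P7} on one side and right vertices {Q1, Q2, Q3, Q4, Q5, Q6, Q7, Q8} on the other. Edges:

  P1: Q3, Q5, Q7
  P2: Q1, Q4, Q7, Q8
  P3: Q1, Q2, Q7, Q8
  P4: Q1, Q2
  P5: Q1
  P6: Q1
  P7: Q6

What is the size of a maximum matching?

Unit-capacity flow: source→left, listed edges, right→sink; max matching = max flow.
Augmenting path P1→Q3 (+1); matched 1.
Augmenting path P2→Q1 (+1); matched 2.
Augmenting path P3→Q2 (+1); matched 3.
Augmenting path P7→Q6 (+1); matched 4.
Augmenting path P4→Q1→P2→Q4 (+1); matched 5.
Augmenting path P5→Q1→P4→Q2→P3→Q7 (+1); matched 6.
No augmenting path remains; maximum matching = 6.
König certificate: {P1, P2, P3, P4, P7, Q1} is a vertex cover of size 6 (every listed pair touches it), so no matching can be larger.

6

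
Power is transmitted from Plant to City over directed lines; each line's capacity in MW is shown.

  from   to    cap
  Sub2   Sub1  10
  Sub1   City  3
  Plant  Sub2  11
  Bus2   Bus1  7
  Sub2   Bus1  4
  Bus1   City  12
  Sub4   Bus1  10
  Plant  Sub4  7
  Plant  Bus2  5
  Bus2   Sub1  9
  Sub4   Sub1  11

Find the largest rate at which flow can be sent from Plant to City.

15

Augment Plant→Bus2→Sub1→City: bottleneck 3, flow now 3.
Augment Plant→Bus2→Bus1→City: bottleneck 2, flow now 5.
Augment Plant→Sub4→Bus1→City: bottleneck 7, flow now 12.
Augment Plant→Sub2→Bus1→City: bottleneck 3, flow now 15.
No augmenting path remains; maximum flow = 15.
In the residual graph, reachable from Plant: {Plant, Bus2, Sub4, Sub2, Sub1, Bus1}.
Min-cut edges: Sub1→City (3), Bus1→City (12); capacity 3 + 12 = 15.
This cut is saturated, so no flow can exceed 15.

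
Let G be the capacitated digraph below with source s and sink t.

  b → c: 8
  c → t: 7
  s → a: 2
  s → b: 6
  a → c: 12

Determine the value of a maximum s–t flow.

7

Augment s→a→c→t: bottleneck 2, flow now 2.
Augment s→b→c→t: bottleneck 5, flow now 7.
No augmenting path remains; maximum flow = 7.
In the residual graph, reachable from s: {s, a, b, c}.
Min-cut edges: c→t (7); capacity 7 = 7.
This cut is saturated, so no flow can exceed 7.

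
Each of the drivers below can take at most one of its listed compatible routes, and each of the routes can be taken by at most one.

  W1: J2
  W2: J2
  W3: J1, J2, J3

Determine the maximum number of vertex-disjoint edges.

2

Unit-capacity flow: source→left, listed edges, right→sink; max matching = max flow.
Augmenting path W1→J2 (+1); matched 1.
Augmenting path W3→J1 (+1); matched 2.
No augmenting path remains; maximum matching = 2.
König certificate: {W3, J2} is a vertex cover of size 2 (every listed pair touches it), so no matching can be larger.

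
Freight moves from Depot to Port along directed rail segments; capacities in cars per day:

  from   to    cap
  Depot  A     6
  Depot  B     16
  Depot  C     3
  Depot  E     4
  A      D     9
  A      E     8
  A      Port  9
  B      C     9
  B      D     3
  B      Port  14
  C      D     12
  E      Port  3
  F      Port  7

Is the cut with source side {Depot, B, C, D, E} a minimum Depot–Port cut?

Given cut capacity: 6 + 14 + 3 = 23.
Augment Depot→A→Port: bottleneck 6, flow now 6.
Augment Depot→B→Port: bottleneck 14, flow now 20.
Augment Depot→E→Port: bottleneck 3, flow now 23.
No augmenting path remains; maximum flow = 23.
Cut capacity 23 equals the max flow, so it is a minimum cut.

Yes — it is a minimum cut (capacity 23).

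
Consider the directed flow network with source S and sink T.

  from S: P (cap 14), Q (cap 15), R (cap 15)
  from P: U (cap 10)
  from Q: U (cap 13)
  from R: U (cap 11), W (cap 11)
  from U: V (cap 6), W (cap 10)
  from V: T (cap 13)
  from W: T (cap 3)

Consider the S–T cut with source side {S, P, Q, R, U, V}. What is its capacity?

34

Edges leaving {S, P, Q, R, U, V}: R→W (11), U→W (10), V→T (13).
Cut capacity = 11 + 10 + 13 = 34.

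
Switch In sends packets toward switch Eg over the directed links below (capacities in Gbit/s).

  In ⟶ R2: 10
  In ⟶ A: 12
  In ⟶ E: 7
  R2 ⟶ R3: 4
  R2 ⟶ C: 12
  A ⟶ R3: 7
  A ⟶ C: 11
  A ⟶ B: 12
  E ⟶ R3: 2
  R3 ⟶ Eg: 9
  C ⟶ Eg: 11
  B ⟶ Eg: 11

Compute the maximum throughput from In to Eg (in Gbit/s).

Augment In→R2→R3→Eg: bottleneck 4, flow now 4.
Augment In→R2→C→Eg: bottleneck 6, flow now 10.
Augment In→A→R3→Eg: bottleneck 5, flow now 15.
Augment In→A→C→Eg: bottleneck 5, flow now 20.
Augment In→A→B→Eg: bottleneck 2, flow now 22.
Augment In→E→R3→A→B→Eg: bottleneck 2, flow now 24. (uses reverse residual edge)
No augmenting path remains; maximum flow = 24.
In the residual graph, reachable from In: {In, E}.
Min-cut edges: In→R2 (10), In→A (12), E→R3 (2); capacity 10 + 12 + 2 = 24.
This cut is saturated, so no flow can exceed 24.

24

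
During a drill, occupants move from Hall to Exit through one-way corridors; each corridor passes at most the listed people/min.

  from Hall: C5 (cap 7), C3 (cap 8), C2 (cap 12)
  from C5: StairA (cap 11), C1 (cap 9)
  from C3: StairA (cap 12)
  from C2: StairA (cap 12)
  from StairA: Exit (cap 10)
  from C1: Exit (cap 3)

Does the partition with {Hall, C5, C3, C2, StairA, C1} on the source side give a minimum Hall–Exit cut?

Given cut capacity: 10 + 3 = 13.
Augment Hall→C5→StairA→Exit: bottleneck 7, flow now 7.
Augment Hall→C3→StairA→Exit: bottleneck 3, flow now 10.
Augment Hall→C3→StairA→C5→C1→Exit: bottleneck 3, flow now 13. (uses reverse residual edge)
No augmenting path remains; maximum flow = 13.
Cut capacity 13 equals the max flow, so it is a minimum cut.

Yes — it is a minimum cut (capacity 13).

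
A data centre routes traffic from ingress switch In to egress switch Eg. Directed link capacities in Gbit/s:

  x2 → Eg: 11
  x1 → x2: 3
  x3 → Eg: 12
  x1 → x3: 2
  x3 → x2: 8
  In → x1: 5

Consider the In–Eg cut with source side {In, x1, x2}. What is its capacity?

Edges leaving {In, x1, x2}: x1→x3 (2), x2→Eg (11).
Cut capacity = 2 + 11 = 13.

13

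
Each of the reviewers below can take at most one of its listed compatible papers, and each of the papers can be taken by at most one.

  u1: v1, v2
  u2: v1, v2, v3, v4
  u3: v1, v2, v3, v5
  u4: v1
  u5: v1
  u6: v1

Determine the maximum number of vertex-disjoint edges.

Unit-capacity flow: source→left, listed edges, right→sink; max matching = max flow.
Augmenting path u1→v1 (+1); matched 1.
Augmenting path u2→v2 (+1); matched 2.
Augmenting path u3→v3 (+1); matched 3.
Augmenting path u4→v1→u1→v2→u2→v4 (+1); matched 4.
No augmenting path remains; maximum matching = 4.
König certificate: {u1, u2, u3, v1} is a vertex cover of size 4 (every listed pair touches it), so no matching can be larger.

4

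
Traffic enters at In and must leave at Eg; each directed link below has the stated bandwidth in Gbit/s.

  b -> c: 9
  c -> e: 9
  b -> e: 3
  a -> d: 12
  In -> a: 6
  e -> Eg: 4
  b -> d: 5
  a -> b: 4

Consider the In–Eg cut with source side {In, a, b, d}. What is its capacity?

Edges leaving {In, a, b, d}: b→c (9), b→e (3).
Cut capacity = 9 + 3 = 12.

12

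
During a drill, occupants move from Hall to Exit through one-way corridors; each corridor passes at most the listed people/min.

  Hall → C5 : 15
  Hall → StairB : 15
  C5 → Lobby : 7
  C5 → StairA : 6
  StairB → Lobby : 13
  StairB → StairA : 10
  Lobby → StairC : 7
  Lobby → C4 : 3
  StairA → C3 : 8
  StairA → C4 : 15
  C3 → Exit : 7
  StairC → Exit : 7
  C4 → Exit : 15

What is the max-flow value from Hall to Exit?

Augment Hall→C5→Lobby→StairC→Exit: bottleneck 7, flow now 7.
Augment Hall→C5→StairA→C3→Exit: bottleneck 6, flow now 13.
Augment Hall→StairB→Lobby→C4→Exit: bottleneck 3, flow now 16.
Augment Hall→StairB→StairA→C3→Exit: bottleneck 1, flow now 17.
Augment Hall→StairB→StairA→C4→Exit: bottleneck 9, flow now 26.
No augmenting path remains; maximum flow = 26.
In the residual graph, reachable from Hall: {Hall, C5, StairB, Lobby}.
Min-cut edges: C5→StairA (6), StairB→StairA (10), Lobby→StairC (7), Lobby→C4 (3); capacity 6 + 10 + 7 + 3 = 26.
This cut is saturated, so no flow can exceed 26.

26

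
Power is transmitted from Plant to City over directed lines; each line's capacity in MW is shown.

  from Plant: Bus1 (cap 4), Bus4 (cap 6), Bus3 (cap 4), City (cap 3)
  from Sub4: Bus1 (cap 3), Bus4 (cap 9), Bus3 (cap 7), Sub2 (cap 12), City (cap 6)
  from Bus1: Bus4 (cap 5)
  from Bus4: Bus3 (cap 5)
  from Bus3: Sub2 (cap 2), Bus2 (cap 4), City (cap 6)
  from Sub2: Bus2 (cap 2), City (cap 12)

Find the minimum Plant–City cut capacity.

11

Augment Plant→City: bottleneck 3, flow now 3.
Augment Plant→Bus3→City: bottleneck 4, flow now 7.
Augment Plant→Bus4→Bus3→City: bottleneck 2, flow now 9.
Augment Plant→Bus4→Bus3→Sub2→City: bottleneck 2, flow now 11.
No augmenting path remains; maximum flow = 11.
By max-flow min-cut, the minimum cut capacity equals the max flow.
In the residual graph, reachable from Plant: {Plant, Bus1, Bus4, Bus3, Bus2}.
Min-cut edges: Plant→City (3), Bus3→Sub2 (2), Bus3→City (6); capacity 3 + 2 + 6 = 11.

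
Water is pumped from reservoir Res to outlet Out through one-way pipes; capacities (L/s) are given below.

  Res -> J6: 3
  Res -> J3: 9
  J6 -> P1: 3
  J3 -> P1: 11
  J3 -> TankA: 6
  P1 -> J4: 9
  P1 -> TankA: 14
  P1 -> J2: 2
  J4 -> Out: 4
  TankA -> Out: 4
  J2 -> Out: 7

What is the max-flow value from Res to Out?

Augment Res→J3→TankA→Out: bottleneck 4, flow now 4.
Augment Res→J6→P1→J4→Out: bottleneck 3, flow now 7.
Augment Res→J3→P1→J4→Out: bottleneck 1, flow now 8.
Augment Res→J3→P1→J2→Out: bottleneck 2, flow now 10.
No augmenting path remains; maximum flow = 10.
In the residual graph, reachable from Res: {Res, J6, J3, P1, J4, TankA}.
Min-cut edges: P1→J2 (2), J4→Out (4), TankA→Out (4); capacity 2 + 4 + 4 = 10.
This cut is saturated, so no flow can exceed 10.

10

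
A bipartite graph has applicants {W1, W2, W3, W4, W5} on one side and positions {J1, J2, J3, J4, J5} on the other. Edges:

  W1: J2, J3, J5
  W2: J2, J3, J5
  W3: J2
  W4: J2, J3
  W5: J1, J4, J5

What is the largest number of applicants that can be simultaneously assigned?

Unit-capacity flow: source→left, listed edges, right→sink; max matching = max flow.
Augmenting path W1→J2 (+1); matched 1.
Augmenting path W2→J3 (+1); matched 2.
Augmenting path W5→J1 (+1); matched 3.
Augmenting path W3→J2→W1→J5 (+1); matched 4.
No augmenting path remains; maximum matching = 4.
König certificate: {W5, J2, J3, J5} is a vertex cover of size 4 (every listed pair touches it), so no matching can be larger.

4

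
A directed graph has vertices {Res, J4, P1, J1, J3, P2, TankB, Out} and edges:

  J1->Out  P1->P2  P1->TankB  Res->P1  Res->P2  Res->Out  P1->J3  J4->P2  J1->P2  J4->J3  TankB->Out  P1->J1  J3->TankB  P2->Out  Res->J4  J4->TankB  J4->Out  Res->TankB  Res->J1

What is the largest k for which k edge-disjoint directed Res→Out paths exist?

Assign every edge capacity 1; by Menger, the answer equals the max flow.
Path Res→Out (+1); total 1.
Path Res→J4→Out (+1); total 2.
Path Res→J1→Out (+1); total 3.
Path Res→P2→Out (+1); total 4.
Path Res→TankB→Out (+1); total 5.
No residual Res→Out path; max flow = 5.
Certifying cut of size 5: {J1→Out, P2→Out, Res→J4, Res→Out, TankB→Out}.

5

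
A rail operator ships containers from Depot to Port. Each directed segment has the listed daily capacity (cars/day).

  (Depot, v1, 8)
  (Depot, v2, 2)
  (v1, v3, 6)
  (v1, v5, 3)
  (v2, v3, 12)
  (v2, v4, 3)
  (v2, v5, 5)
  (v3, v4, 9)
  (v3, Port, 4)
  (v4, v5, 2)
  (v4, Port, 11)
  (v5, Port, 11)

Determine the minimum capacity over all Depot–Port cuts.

Augment Depot→v1→v3→Port: bottleneck 4, flow now 4.
Augment Depot→v1→v5→Port: bottleneck 3, flow now 7.
Augment Depot→v2→v4→Port: bottleneck 2, flow now 9.
Augment Depot→v1→v3→v4→Port: bottleneck 1, flow now 10.
No augmenting path remains; maximum flow = 10.
By max-flow min-cut, the minimum cut capacity equals the max flow.
In the residual graph, reachable from Depot: {Depot}.
Min-cut edges: Depot→v1 (8), Depot→v2 (2); capacity 8 + 2 = 10.

10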